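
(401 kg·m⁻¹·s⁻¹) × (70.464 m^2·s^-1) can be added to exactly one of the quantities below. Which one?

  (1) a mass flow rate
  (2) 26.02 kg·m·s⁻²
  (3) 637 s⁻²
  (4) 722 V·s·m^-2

(2)

Reference: [kg·m⁻¹·s⁻¹] · [m²·s⁻¹] = kg·m·s⁻².
Each option:
  (1) [mass flow rate] = kg·s⁻¹
  (2) kg·m·s⁻²  ← same
  (3) s⁻²
  (4) V·s·m⁻² = J·C⁻¹·s·m⁻² = kg·s⁻²·A⁻¹
Only (2) matches kg·m·s⁻².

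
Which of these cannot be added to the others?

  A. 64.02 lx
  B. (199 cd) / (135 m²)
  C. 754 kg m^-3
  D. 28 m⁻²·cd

C.

Expand each in SI base units:
  A. lx = lm·m⁻² = m⁻²·cd
  B. [cd] / [m²] = m⁻²·cd
  C. kg·m⁻³
  D. cd·m⁻² = m⁻²·cd
All reduce to m⁻²·cd except C., which is kg·m⁻³.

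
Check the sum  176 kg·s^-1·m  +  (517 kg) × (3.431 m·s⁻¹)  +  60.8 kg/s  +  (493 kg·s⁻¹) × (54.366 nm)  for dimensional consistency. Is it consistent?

No

In SI base units:
  176 kg·s^-1·m:  kg·m·s⁻¹
  (517 kg) × (3.431 m·s⁻¹):  [kg] · [m·s⁻¹] = kg·m·s⁻¹
  60.8 kg/s:  kg·s⁻¹
  (493 kg·s⁻¹) × (54.366 nm):  [kg·s⁻¹] · [m] = kg·m·s⁻¹
The terms do not share a single dimension (kg·m·s⁻¹ vs kg·s⁻¹).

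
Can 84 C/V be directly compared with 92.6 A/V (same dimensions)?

No

Reduce each to base SI dimensions:
  84 C/V:  C·V⁻¹ = s·A·(J·C⁻¹)⁻¹ = kg⁻¹·m⁻²·s⁴·A²
  92.6 A/V:  A·V⁻¹ = A·(J·C⁻¹)⁻¹ = kg⁻¹·m⁻²·s³·A²
kg⁻¹·m⁻²·s⁴·A² ≠ kg⁻¹·m⁻²·s³·A², so they cannot be added.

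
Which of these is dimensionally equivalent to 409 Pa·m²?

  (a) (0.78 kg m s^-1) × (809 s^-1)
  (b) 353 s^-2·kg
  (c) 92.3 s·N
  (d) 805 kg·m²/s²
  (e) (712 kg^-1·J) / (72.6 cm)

Reference: Pa·m² = N·m⁻²·m² = kg·m·s⁻².
Each option:
  (a) [kg·m·s⁻¹] · [s⁻¹] = kg·m·s⁻²  ← same
  (b) kg·s⁻²
  (c) N·s = kg·m·s⁻²·s = kg·m·s⁻¹
  (d) kg·m²·s⁻²
  (e) [m²·s⁻²] / [m] = m·s⁻²
Only (a) matches kg·m·s⁻².

(a)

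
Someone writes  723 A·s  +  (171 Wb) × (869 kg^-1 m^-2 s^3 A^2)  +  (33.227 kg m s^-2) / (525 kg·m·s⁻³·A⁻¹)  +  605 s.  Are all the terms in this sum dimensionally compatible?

No

Expand each in SI base units:
  723 A·s:  A·s = s·A
  (171 Wb) × (869 kg^-1 m^-2 s^3 A^2):  [kg·m²·s⁻²·A⁻¹] · [kg⁻¹·m⁻²·s³·A²] = s·A
  (33.227 kg m s^-2) / (525 kg·m·s⁻³·A⁻¹):  [kg·m·s⁻²] / [kg·m·s⁻³·A⁻¹] = s·A
  605 s:  s
The terms do not share a single dimension (s vs s·A).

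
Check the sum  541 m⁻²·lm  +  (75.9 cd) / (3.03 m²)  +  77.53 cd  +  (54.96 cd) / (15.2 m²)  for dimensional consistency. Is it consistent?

No

Work out the base dimensions of each:
  541 m⁻²·lm:  lm·m⁻² = cd·m⁻² = m⁻²·cd
  (75.9 cd) / (3.03 m²):  [cd] / [m²] = m⁻²·cd
  77.53 cd:  cd
  (54.96 cd) / (15.2 m²):  [cd] / [m²] = m⁻²·cd
The terms do not share a single dimension (cd vs m⁻²·cd).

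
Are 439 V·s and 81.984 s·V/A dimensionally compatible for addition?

Work out the base dimensions of each:
  439 V·s:  V·s = J·C⁻¹·s = kg·m²·s⁻²·A⁻¹
  81.984 s·V/A:  V·s·A⁻¹ = J·C⁻¹·s·A⁻¹ = kg·m²·s⁻²·A⁻²
kg·m²·s⁻²·A⁻¹ ≠ kg·m²·s⁻²·A⁻², so they cannot be added.

No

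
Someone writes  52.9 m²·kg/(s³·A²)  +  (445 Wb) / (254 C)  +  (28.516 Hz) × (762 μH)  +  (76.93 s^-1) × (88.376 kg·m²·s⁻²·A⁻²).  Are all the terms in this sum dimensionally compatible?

In SI base units:
  52.9 m²·kg/(s³·A²):  kg·m²·s⁻³·A⁻²
  (445 Wb) / (254 C):  [kg·m²·s⁻²·A⁻¹] / [s·A] = kg·m²·s⁻³·A⁻²
  (28.516 Hz) × (762 μH):  [s⁻¹] · [kg·m²·s⁻²·A⁻²] = kg·m²·s⁻³·A⁻²
  (76.93 s^-1) × (88.376 kg·m²·s⁻²·A⁻²):  [s⁻¹] · [kg·m²·s⁻²·A⁻²] = kg·m²·s⁻³·A⁻²
Every term reduces to kg·m²·s⁻³·A⁻².

Yes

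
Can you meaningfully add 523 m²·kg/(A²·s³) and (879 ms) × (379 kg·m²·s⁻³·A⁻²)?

Reduce each to base SI dimensions:
  523 m²·kg/(A²·s³):  kg·m²·s⁻³·A⁻²
  (879 ms) × (379 kg·m²·s⁻³·A⁻²):  [s] · [kg·m²·s⁻³·A⁻²] = kg·m²·s⁻²·A⁻²
kg·m²·s⁻³·A⁻² ≠ kg·m²·s⁻²·A⁻², so they cannot be added.

No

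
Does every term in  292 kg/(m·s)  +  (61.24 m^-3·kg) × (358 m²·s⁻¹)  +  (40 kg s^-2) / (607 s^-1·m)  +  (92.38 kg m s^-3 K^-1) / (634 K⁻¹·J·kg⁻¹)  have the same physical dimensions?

Yes

Work out the base dimensions of each:
  292 kg/(m·s):  kg·m⁻¹·s⁻¹
  (61.24 m^-3·kg) × (358 m²·s⁻¹):  [kg·m⁻³] · [m²·s⁻¹] = kg·m⁻¹·s⁻¹
  (40 kg s^-2) / (607 s^-1·m):  [kg·s⁻²] / [m·s⁻¹] = kg·m⁻¹·s⁻¹
  (92.38 kg m s^-3 K^-1) / (634 K⁻¹·J·kg⁻¹):  [kg·m·s⁻³·K⁻¹] / [m²·s⁻²·K⁻¹] = kg·m⁻¹·s⁻¹
Every term reduces to kg·m⁻¹·s⁻¹.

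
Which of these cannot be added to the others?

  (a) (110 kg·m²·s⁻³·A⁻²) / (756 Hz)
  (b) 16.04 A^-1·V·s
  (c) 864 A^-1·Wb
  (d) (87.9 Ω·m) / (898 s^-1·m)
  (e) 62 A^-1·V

Reduce each to base SI dimensions:
  (a) [kg·m²·s⁻³·A⁻²] / [s⁻¹] = kg·m²·s⁻²·A⁻²
  (b) V·s·A⁻¹ = J·C⁻¹·s·A⁻¹ = kg·m²·s⁻²·A⁻²
  (c) Wb·A⁻¹ = V·s·A⁻¹ = kg·m²·s⁻²·A⁻²
  (d) [kg·m³·s⁻³·A⁻²] / [m·s⁻¹] = kg·m²·s⁻²·A⁻²
  (e) V·A⁻¹ = J·C⁻¹·A⁻¹ = kg·m²·s⁻³·A⁻²
All reduce to kg·m²·s⁻²·A⁻² except (e), which is kg·m²·s⁻³·A⁻².

(e)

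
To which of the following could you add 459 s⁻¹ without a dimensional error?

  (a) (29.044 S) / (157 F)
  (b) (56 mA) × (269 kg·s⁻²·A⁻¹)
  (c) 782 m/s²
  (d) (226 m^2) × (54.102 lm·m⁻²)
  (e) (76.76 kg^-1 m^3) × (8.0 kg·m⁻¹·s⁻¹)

(a)

Reference: s⁻¹.
Each option:
  (a) [kg⁻¹·m⁻²·s³·A²] / [kg⁻¹·m⁻²·s⁴·A²] = s⁻¹  ← same
  (b) [A] · [kg·s⁻²·A⁻¹] = kg·s⁻²
  (c) m·s⁻²
  (d) [m²] · [m⁻²·cd] = cd
  (e) [kg⁻¹·m³] · [kg·m⁻¹·s⁻¹] = m²·s⁻¹
Only (a) matches s⁻¹.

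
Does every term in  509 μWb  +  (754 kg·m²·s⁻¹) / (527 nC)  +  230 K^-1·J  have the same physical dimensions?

Work out the base dimensions of each:
  509 μWb:  Wb = V·s = kg·m²·s⁻²·A⁻¹
  (754 kg·m²·s⁻¹) / (527 nC):  [kg·m²·s⁻¹] / [s·A] = kg·m²·s⁻²·A⁻¹
  230 K^-1·J:  J·K⁻¹ = N·m·K⁻¹ = kg·m²·s⁻²·K⁻¹
The terms do not share a single dimension (kg·m²·s⁻²·A⁻¹ vs kg·m²·s⁻²·K⁻¹).

No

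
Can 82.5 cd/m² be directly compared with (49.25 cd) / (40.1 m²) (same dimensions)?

Work out the base dimensions of each:
  82.5 cd/m²:  cd·m⁻² = m⁻²·cd
  (49.25 cd) / (40.1 m²):  [cd] / [m²] = m⁻²·cd
Both are m⁻²·cd, so they have the same dimensions and can be added.

Yes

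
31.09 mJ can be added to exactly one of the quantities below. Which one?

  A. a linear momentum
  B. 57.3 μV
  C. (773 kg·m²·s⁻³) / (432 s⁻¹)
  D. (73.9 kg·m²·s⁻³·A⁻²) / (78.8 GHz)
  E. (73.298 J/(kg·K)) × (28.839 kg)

C.

Reference: J = N·m = kg·m²·s⁻².
Each option:
  A. [linear momentum] = kg·m·s⁻¹
  B. V = J·C⁻¹ = kg·m²·s⁻³·A⁻¹
  C. [kg·m²·s⁻³] / [s⁻¹] = kg·m²·s⁻²  ← same
  D. [kg·m²·s⁻³·A⁻²] / [s⁻¹] = kg·m²·s⁻²·A⁻²
  E. [m²·s⁻²·K⁻¹] · [kg] = kg·m²·s⁻²·K⁻¹
Only C. matches kg·m²·s⁻².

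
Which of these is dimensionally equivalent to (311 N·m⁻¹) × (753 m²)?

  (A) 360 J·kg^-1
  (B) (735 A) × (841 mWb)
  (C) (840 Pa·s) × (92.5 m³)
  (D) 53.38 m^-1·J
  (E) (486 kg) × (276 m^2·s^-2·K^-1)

Reference: [kg·s⁻²] · [m²] = kg·m²·s⁻².
Each option:
  (A) J·kg⁻¹ = N·m·kg⁻¹ = m²·s⁻²
  (B) [A] · [kg·m²·s⁻²·A⁻¹] = kg·m²·s⁻²  ← same
  (C) [kg·m⁻¹·s⁻¹] · [m³] = kg·m²·s⁻¹
  (D) J·m⁻¹ = N·m·m⁻¹ = kg·m·s⁻²
  (E) [kg] · [m²·s⁻²·K⁻¹] = kg·m²·s⁻²·K⁻¹
Only (B) matches kg·m²·s⁻².

(B)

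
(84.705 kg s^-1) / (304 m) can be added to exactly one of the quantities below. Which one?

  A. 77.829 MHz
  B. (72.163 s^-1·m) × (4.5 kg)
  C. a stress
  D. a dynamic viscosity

D.

Reference: [kg·s⁻¹] / [m] = kg·m⁻¹·s⁻¹.
Each option:
  A. Hz = s⁻¹
  B. [m·s⁻¹] · [kg] = kg·m·s⁻¹
  C. [stress] = kg·m⁻¹·s⁻²
  D. [dynamic viscosity] = kg·m⁻¹·s⁻¹  ← same
Only D. matches kg·m⁻¹·s⁻¹.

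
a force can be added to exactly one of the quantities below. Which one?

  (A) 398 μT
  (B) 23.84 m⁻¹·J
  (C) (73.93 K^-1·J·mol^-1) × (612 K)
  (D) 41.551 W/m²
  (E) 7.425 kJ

Reference: [force] = kg·m·s⁻².
Each option:
  (A) T = Wb·m⁻² = kg·s⁻²·A⁻¹
  (B) J·m⁻¹ = N·m·m⁻¹ = kg·m·s⁻²  ← same
  (C) [kg·m²·s⁻²·K⁻¹·mol⁻¹] · [K] = kg·m²·s⁻²·mol⁻¹
  (D) W·m⁻² = J·s⁻¹·m⁻² = kg·s⁻³
  (E) J = N·m = kg·m²·s⁻²
Only (B) matches kg·m·s⁻².

(B)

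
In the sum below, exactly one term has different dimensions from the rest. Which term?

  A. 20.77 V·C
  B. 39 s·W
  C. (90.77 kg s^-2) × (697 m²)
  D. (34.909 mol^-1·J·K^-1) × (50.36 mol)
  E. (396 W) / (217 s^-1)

D.

Dimensions:
  A. C·V = s·A·J·C⁻¹ = kg·m²·s⁻²
  B. W·s = J·s⁻¹·s = kg·m²·s⁻²
  C. [kg·s⁻²] · [m²] = kg·m²·s⁻²
  D. [kg·m²·s⁻²·K⁻¹·mol⁻¹] · [mol] = kg·m²·s⁻²·K⁻¹
  E. [kg·m²·s⁻³] / [s⁻¹] = kg·m²·s⁻²
All reduce to kg·m²·s⁻² except D., which is kg·m²·s⁻²·K⁻¹.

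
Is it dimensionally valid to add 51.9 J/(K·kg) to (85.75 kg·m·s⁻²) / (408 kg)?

No

In SI base units:
  51.9 J/(K·kg):  J·kg⁻¹·K⁻¹ = N·m·kg⁻¹·K⁻¹ = m²·s⁻²·K⁻¹
  (85.75 kg·m·s⁻²) / (408 kg):  [kg·m·s⁻²] / [kg] = m·s⁻²
m²·s⁻²·K⁻¹ ≠ m·s⁻², so they cannot be added.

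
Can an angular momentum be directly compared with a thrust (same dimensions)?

No

Expand each in SI base units:
  an angular momentum:  [angular momentum] = kg·m²·s⁻¹
  a thrust:  [thrust] = kg·m·s⁻²
kg·m²·s⁻¹ ≠ kg·m·s⁻², so they cannot be added.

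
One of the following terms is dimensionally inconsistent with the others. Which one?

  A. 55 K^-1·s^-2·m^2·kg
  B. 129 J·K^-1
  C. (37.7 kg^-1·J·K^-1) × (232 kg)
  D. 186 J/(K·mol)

Expand each in SI base units:
  A. kg·m²·s⁻²·K⁻¹
  B. J·K⁻¹ = N·m·K⁻¹ = kg·m²·s⁻²·K⁻¹
  C. [m²·s⁻²·K⁻¹] · [kg] = kg·m²·s⁻²·K⁻¹
  D. J·mol⁻¹·K⁻¹ = N·m·mol⁻¹·K⁻¹ = kg·m²·s⁻²·K⁻¹·mol⁻¹
All reduce to kg·m²·s⁻²·K⁻¹ except D., which is kg·m²·s⁻²·K⁻¹·mol⁻¹.

D.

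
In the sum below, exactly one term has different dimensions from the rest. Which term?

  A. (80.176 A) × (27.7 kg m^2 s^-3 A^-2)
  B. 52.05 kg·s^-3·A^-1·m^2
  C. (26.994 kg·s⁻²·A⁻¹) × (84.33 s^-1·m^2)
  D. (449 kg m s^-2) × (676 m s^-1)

In SI base units:
  A. [A] · [kg·m²·s⁻³·A⁻²] = kg·m²·s⁻³·A⁻¹
  B. kg·m²·s⁻³·A⁻¹
  C. [kg·s⁻²·A⁻¹] · [m²·s⁻¹] = kg·m²·s⁻³·A⁻¹
  D. [kg·m·s⁻²] · [m·s⁻¹] = kg·m²·s⁻³
All reduce to kg·m²·s⁻³·A⁻¹ except D., which is kg·m²·s⁻³.

D.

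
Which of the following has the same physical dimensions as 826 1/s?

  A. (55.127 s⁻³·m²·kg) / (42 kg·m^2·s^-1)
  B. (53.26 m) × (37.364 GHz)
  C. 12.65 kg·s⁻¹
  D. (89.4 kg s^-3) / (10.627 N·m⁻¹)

D.

Reference: s⁻¹.
Each option:
  A. [kg·m²·s⁻³] / [kg·m²·s⁻¹] = s⁻²
  B. [m] · [s⁻¹] = m·s⁻¹
  C. kg·s⁻¹
  D. [kg·s⁻³] / [kg·s⁻²] = s⁻¹  ← same
Only D. matches s⁻¹.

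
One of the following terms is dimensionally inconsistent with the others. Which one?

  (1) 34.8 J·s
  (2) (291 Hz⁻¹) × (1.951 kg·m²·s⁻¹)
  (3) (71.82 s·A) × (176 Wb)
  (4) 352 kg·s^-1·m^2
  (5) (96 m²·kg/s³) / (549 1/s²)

Expand each in SI base units:
  (1) J·s = N·m·s = kg·m²·s⁻¹
  (2) [s] · [kg·m²·s⁻¹] = kg·m²
  (3) [s·A] · [kg·m²·s⁻²·A⁻¹] = kg·m²·s⁻¹
  (4) kg·m²·s⁻¹
  (5) [kg·m²·s⁻³] / [s⁻²] = kg·m²·s⁻¹
All reduce to kg·m²·s⁻¹ except (2), which is kg·m².

(2)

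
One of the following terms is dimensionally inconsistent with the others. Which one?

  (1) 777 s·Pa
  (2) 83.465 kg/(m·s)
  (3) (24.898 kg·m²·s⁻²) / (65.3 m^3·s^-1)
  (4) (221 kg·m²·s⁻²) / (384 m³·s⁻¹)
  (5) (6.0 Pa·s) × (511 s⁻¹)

Expand each in SI base units:
  (1) Pa·s = N·m⁻²·s = kg·m⁻¹·s⁻¹
  (2) kg·m⁻¹·s⁻¹
  (3) [kg·m²·s⁻²] / [m³·s⁻¹] = kg·m⁻¹·s⁻¹
  (4) [kg·m²·s⁻²] / [m³·s⁻¹] = kg·m⁻¹·s⁻¹
  (5) [kg·m⁻¹·s⁻¹] · [s⁻¹] = kg·m⁻¹·s⁻²
All reduce to kg·m⁻¹·s⁻¹ except (5), which is kg·m⁻¹·s⁻².

(5)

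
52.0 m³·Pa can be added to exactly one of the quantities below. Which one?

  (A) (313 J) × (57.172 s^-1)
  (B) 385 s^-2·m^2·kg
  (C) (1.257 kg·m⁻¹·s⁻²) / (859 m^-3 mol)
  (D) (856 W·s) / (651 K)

Reference: Pa·m³ = N·m⁻²·m³ = kg·m²·s⁻².
Each option:
  (A) [kg·m²·s⁻²] · [s⁻¹] = kg·m²·s⁻³
  (B) kg·m²·s⁻²  ← same
  (C) [kg·m⁻¹·s⁻²] / [m⁻³·mol] = kg·m²·s⁻²·mol⁻¹
  (D) [kg·m²·s⁻²] / [K] = kg·m²·s⁻²·K⁻¹
Only (B) matches kg·m²·s⁻².

(B)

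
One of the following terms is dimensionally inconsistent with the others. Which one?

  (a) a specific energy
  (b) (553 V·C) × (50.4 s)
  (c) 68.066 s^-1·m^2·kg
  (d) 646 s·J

(a)

Reduce each to base SI dimensions:
  (a) [specific energy] = m²·s⁻²
  (b) [kg·m²·s⁻²] · [s] = kg·m²·s⁻¹
  (c) kg·m²·s⁻¹
  (d) J·s = N·m·s = kg·m²·s⁻¹
All reduce to kg·m²·s⁻¹ except (a), which is m²·s⁻².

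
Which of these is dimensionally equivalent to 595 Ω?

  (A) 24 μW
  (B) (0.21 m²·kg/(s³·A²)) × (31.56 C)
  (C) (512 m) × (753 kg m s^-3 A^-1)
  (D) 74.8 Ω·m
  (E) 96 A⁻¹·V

(E)

Reference: Ω = V·A⁻¹ = kg·m²·s⁻³·A⁻².
Each option:
  (A) W = J·s⁻¹ = kg·m²·s⁻³
  (B) [kg·m²·s⁻³·A⁻²] · [s·A] = kg·m²·s⁻²·A⁻¹
  (C) [m] · [kg·m·s⁻³·A⁻¹] = kg·m²·s⁻³·A⁻¹
  (D) Ω·m = V·A⁻¹·m = kg·m³·s⁻³·A⁻²
  (E) V·A⁻¹ = J·C⁻¹·A⁻¹ = kg·m²·s⁻³·A⁻²  ← same
Only (E) matches kg·m²·s⁻³·A⁻².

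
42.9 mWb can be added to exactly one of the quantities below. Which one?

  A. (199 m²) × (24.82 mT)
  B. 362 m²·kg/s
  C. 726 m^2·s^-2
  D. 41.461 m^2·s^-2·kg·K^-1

Reference: Wb = V·s = kg·m²·s⁻²·A⁻¹.
Each option:
  A. [m²] · [kg·s⁻²·A⁻¹] = kg·m²·s⁻²·A⁻¹  ← same
  B. kg·m²·s⁻¹
  C. m²·s⁻²
  D. kg·m²·s⁻²·K⁻¹
Only A. matches kg·m²·s⁻²·A⁻¹.

A.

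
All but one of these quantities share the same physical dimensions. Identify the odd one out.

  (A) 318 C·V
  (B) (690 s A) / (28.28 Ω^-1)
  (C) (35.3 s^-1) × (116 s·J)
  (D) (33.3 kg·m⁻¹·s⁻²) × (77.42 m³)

(B)

Reduce each to base SI dimensions:
  (A) C·V = s·A·J·C⁻¹ = kg·m²·s⁻²
  (B) [s·A] / [kg⁻¹·m⁻²·s³·A²] = kg·m²·s⁻²·A⁻¹
  (C) [s⁻¹] · [kg·m²·s⁻¹] = kg·m²·s⁻²
  (D) [kg·m⁻¹·s⁻²] · [m³] = kg·m²·s⁻²
All reduce to kg·m²·s⁻² except (B), which is kg·m²·s⁻²·A⁻¹.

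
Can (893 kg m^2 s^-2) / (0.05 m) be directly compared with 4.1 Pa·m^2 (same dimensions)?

Yes

Dimensions:
  (893 kg m^2 s^-2) / (0.05 m):  [kg·m²·s⁻²] / [m] = kg·m·s⁻²
  4.1 Pa·m^2:  Pa·m² = N·m⁻²·m² = kg·m·s⁻²
Both are kg·m·s⁻², so they have the same dimensions and can be added.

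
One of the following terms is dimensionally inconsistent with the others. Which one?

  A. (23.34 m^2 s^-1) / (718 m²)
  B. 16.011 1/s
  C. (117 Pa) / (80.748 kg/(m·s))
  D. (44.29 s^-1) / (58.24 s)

Dimensions:
  A. [m²·s⁻¹] / [m²] = s⁻¹
  B. s⁻¹
  C. [kg·m⁻¹·s⁻²] / [kg·m⁻¹·s⁻¹] = s⁻¹
  D. [s⁻¹] / [s] = s⁻²
All reduce to s⁻¹ except D., which is s⁻².

D.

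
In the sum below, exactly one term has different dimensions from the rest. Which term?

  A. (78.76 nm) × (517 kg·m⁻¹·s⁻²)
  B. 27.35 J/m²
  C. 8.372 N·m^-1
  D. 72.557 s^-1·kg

D.

Expand each in SI base units:
  A. [m] · [kg·m⁻¹·s⁻²] = kg·s⁻²
  B. J·m⁻² = N·m·m⁻² = kg·s⁻²
  C. N·m⁻¹ = kg·m·s⁻²·m⁻¹ = kg·s⁻²
  D. kg·s⁻¹
All reduce to kg·s⁻² except D., which is kg·s⁻¹.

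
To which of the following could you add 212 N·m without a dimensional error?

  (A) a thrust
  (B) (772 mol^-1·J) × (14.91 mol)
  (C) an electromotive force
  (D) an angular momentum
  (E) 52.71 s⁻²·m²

Reference: N·m = kg·m·s⁻²·m = kg·m²·s⁻².
Each option:
  (A) [thrust] = kg·m·s⁻²
  (B) [kg·m²·s⁻²·mol⁻¹] · [mol] = kg·m²·s⁻²  ← same
  (C) [electromotive force] = kg·m²·s⁻³·A⁻¹
  (D) [angular momentum] = kg·m²·s⁻¹
  (E) m²·s⁻²
Only (B) matches kg·m²·s⁻².

(B)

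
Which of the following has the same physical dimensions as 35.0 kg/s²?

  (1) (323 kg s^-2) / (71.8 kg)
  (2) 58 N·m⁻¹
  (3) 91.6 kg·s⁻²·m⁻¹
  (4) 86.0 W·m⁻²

Reference: kg·s⁻².
Each option:
  (1) [kg·s⁻²] / [kg] = s⁻²
  (2) N·m⁻¹ = kg·m·s⁻²·m⁻¹ = kg·s⁻²  ← same
  (3) kg·m⁻¹·s⁻²
  (4) W·m⁻² = J·s⁻¹·m⁻² = kg·s⁻³
Only (2) matches kg·s⁻².

(2)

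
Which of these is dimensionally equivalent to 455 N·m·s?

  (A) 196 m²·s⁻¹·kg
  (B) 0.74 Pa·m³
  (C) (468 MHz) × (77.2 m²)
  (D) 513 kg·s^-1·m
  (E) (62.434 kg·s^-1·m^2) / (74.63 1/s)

(A)

Reference: N·m·s = kg·m·s⁻²·m·s = kg·m²·s⁻¹.
Each option:
  (A) kg·m²·s⁻¹  ← same
  (B) Pa·m³ = N·m⁻²·m³ = kg·m²·s⁻²
  (C) [s⁻¹] · [m²] = m²·s⁻¹
  (D) kg·m·s⁻¹
  (E) [kg·m²·s⁻¹] / [s⁻¹] = kg·m²
Only (A) matches kg·m²·s⁻¹.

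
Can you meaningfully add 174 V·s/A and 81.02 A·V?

No

In SI base units:
  174 V·s/A:  V·s·A⁻¹ = J·C⁻¹·s·A⁻¹ = kg·m²·s⁻²·A⁻²
  81.02 A·V:  V·A = J·C⁻¹·A = kg·m²·s⁻³
kg·m²·s⁻²·A⁻² ≠ kg·m²·s⁻³, so they cannot be added.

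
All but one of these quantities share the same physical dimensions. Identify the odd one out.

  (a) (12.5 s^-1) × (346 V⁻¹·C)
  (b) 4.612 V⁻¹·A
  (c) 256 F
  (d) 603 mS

Work out the base dimensions of each:
  (a) [s⁻¹] · [kg⁻¹·m⁻²·s⁴·A²] = kg⁻¹·m⁻²·s³·A²
  (b) A·V⁻¹ = A·(J·C⁻¹)⁻¹ = kg⁻¹·m⁻²·s³·A²
  (c) F = C·V⁻¹ = kg⁻¹·m⁻²·s⁴·A²
  (d) S = Ω⁻¹ = kg⁻¹·m⁻²·s³·A²
All reduce to kg⁻¹·m⁻²·s³·A² except (c), which is kg⁻¹·m⁻²·s⁴·A².

(c)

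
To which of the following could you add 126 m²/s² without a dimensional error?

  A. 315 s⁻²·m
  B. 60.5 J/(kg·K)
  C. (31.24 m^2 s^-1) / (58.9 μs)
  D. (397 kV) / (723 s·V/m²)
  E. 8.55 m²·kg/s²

Reference: m²·s⁻².
Each option:
  A. m·s⁻²
  B. J·kg⁻¹·K⁻¹ = N·m·kg⁻¹·K⁻¹ = m²·s⁻²·K⁻¹
  C. [m²·s⁻¹] / [s] = m²·s⁻²  ← same
  D. [kg·m²·s⁻³·A⁻¹] / [kg·s⁻²·A⁻¹] = m²·s⁻¹
  E. kg·m²·s⁻²
Only C. matches m²·s⁻².

C.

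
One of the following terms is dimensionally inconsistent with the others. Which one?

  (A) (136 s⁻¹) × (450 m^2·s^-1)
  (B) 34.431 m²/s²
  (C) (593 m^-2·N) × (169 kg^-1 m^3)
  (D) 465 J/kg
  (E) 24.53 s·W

(E)

Dimensions:
  (A) [s⁻¹] · [m²·s⁻¹] = m²·s⁻²
  (B) m²·s⁻²
  (C) [kg·m⁻¹·s⁻²] · [kg⁻¹·m³] = m²·s⁻²
  (D) J·kg⁻¹ = N·m·kg⁻¹ = m²·s⁻²
  (E) W·s = J·s⁻¹·s = kg·m²·s⁻²
All reduce to m²·s⁻² except (E), which is kg·m²·s⁻².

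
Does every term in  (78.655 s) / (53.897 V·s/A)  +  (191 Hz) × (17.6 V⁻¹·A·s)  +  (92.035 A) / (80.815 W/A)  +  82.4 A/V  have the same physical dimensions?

Reduce each to base SI dimensions:
  (78.655 s) / (53.897 V·s/A):  [s] / [kg·m²·s⁻²·A⁻²] = kg⁻¹·m⁻²·s³·A²
  (191 Hz) × (17.6 V⁻¹·A·s):  [s⁻¹] · [kg⁻¹·m⁻²·s⁴·A²] = kg⁻¹·m⁻²·s³·A²
  (92.035 A) / (80.815 W/A):  [A] / [kg·m²·s⁻³·A⁻¹] = kg⁻¹·m⁻²·s³·A²
  82.4 A/V:  A·V⁻¹ = A·(J·C⁻¹)⁻¹ = kg⁻¹·m⁻²·s³·A²
Every term reduces to kg⁻¹·m⁻²·s³·A².

Yes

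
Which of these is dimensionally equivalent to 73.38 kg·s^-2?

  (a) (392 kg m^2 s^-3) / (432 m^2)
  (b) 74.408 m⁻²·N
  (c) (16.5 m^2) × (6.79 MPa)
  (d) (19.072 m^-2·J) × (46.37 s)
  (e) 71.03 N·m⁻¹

(e)

Reference: kg·s⁻².
Each option:
  (a) [kg·m²·s⁻³] / [m²] = kg·s⁻³
  (b) N·m⁻² = kg·m·s⁻²·m⁻² = kg·m⁻¹·s⁻²
  (c) [m²] · [kg·m⁻¹·s⁻²] = kg·m·s⁻²
  (d) [kg·s⁻²] · [s] = kg·s⁻¹
  (e) N·m⁻¹ = kg·m·s⁻²·m⁻¹ = kg·s⁻²  ← same
Only (e) matches kg·s⁻².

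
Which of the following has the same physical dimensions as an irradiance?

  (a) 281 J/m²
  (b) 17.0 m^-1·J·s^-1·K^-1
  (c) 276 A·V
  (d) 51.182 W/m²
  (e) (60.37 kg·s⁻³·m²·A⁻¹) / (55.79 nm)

Reference: [irradiance] = kg·s⁻³.
Each option:
  (a) J·m⁻² = N·m·m⁻² = kg·s⁻²
  (b) J·s⁻¹·m⁻¹·K⁻¹ = N·m·s⁻¹·m⁻¹·K⁻¹ = kg·m·s⁻³·K⁻¹
  (c) V·A = J·C⁻¹·A = kg·m²·s⁻³
  (d) W·m⁻² = J·s⁻¹·m⁻² = kg·s⁻³  ← same
  (e) [kg·m²·s⁻³·A⁻¹] / [m] = kg·m·s⁻³·A⁻¹
Only (d) matches kg·s⁻³.

(d)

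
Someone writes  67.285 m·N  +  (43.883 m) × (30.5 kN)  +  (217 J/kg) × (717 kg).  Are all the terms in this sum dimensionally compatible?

Expand each in SI base units:
  67.285 m·N:  N·m = kg·m·s⁻²·m = kg·m²·s⁻²
  (43.883 m) × (30.5 kN):  [m] · [kg·m·s⁻²] = kg·m²·s⁻²
  (217 J/kg) × (717 kg):  [m²·s⁻²] · [kg] = kg·m²·s⁻²
Every term reduces to kg·m²·s⁻².

Yes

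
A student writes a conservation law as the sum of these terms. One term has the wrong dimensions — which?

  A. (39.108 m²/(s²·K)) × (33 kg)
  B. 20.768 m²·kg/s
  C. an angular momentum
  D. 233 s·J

A.

Work out the base dimensions of each:
  A. [m²·s⁻²·K⁻¹] · [kg] = kg·m²·s⁻²·K⁻¹
  B. kg·m²·s⁻¹
  C. [angular momentum] = kg·m²·s⁻¹
  D. J·s = N·m·s = kg·m²·s⁻¹
All reduce to kg·m²·s⁻¹ except A., which is kg·m²·s⁻²·K⁻¹.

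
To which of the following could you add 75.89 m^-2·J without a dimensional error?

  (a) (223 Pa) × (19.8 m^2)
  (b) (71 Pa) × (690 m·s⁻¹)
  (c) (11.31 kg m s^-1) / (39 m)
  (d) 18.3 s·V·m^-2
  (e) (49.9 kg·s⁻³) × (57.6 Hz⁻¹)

Reference: J·m⁻² = N·m·m⁻² = kg·s⁻².
Each option:
  (a) [kg·m⁻¹·s⁻²] · [m²] = kg·m·s⁻²
  (b) [kg·m⁻¹·s⁻²] · [m·s⁻¹] = kg·s⁻³
  (c) [kg·m·s⁻¹] / [m] = kg·s⁻¹
  (d) V·s·m⁻² = J·C⁻¹·s·m⁻² = kg·s⁻²·A⁻¹
  (e) [kg·s⁻³] · [s] = kg·s⁻²  ← same
Only (e) matches kg·s⁻².

(e)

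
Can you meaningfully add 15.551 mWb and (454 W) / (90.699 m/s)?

No

Work out the base dimensions of each:
  15.551 mWb:  Wb = V·s = kg·m²·s⁻²·A⁻¹
  (454 W) / (90.699 m/s):  [kg·m²·s⁻³] / [m·s⁻¹] = kg·m·s⁻²
kg·m²·s⁻²·A⁻¹ ≠ kg·m·s⁻², so they cannot be added.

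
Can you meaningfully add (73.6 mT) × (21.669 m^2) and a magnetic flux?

Reduce each to base SI dimensions:
  (73.6 mT) × (21.669 m^2):  [kg·s⁻²·A⁻¹] · [m²] = kg·m²·s⁻²·A⁻¹
  a magnetic flux:  [magnetic flux] = kg·m²·s⁻²·A⁻¹
Both are kg·m²·s⁻²·A⁻¹, so they have the same dimensions and can be added.

Yes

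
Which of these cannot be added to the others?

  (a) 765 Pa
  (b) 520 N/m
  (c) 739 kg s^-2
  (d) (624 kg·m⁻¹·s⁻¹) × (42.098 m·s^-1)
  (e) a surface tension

(a)

Work out the base dimensions of each:
  (a) Pa = N·m⁻² = kg·m⁻¹·s⁻²
  (b) N·m⁻¹ = kg·m·s⁻²·m⁻¹ = kg·s⁻²
  (c) kg·s⁻²
  (d) [kg·m⁻¹·s⁻¹] · [m·s⁻¹] = kg·s⁻²
  (e) [surface tension] = kg·s⁻²
All reduce to kg·s⁻² except (a), which is kg·m⁻¹·s⁻².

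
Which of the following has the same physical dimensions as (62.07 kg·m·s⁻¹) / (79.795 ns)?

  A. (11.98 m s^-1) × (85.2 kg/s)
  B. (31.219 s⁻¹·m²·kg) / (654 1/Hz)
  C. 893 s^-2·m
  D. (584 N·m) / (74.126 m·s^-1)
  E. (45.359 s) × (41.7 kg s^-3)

A.

Reference: [kg·m·s⁻¹] / [s] = kg·m·s⁻².
Each option:
  A. [m·s⁻¹] · [kg·s⁻¹] = kg·m·s⁻²  ← same
  B. [kg·m²·s⁻¹] / [s] = kg·m²·s⁻²
  C. m·s⁻²
  D. [kg·m²·s⁻²] / [m·s⁻¹] = kg·m·s⁻¹
  E. [s] · [kg·s⁻³] = kg·s⁻²
Only A. matches kg·m·s⁻².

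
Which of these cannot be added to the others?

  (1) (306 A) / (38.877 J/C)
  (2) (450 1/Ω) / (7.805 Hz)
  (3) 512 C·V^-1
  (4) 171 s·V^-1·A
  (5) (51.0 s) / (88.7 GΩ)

(1)

Dimensions:
  (1) [A] / [kg·m²·s⁻³·A⁻¹] = kg⁻¹·m⁻²·s³·A²
  (2) [kg⁻¹·m⁻²·s³·A²] / [s⁻¹] = kg⁻¹·m⁻²·s⁴·A²
  (3) C·V⁻¹ = s·A·(J·C⁻¹)⁻¹ = kg⁻¹·m⁻²·s⁴·A²
  (4) A·s·V⁻¹ = A·s·(J·C⁻¹)⁻¹ = kg⁻¹·m⁻²·s⁴·A²
  (5) [s] / [kg·m²·s⁻³·A⁻²] = kg⁻¹·m⁻²·s⁴·A²
All reduce to kg⁻¹·m⁻²·s⁴·A² except (1), which is kg⁻¹·m⁻²·s³·A².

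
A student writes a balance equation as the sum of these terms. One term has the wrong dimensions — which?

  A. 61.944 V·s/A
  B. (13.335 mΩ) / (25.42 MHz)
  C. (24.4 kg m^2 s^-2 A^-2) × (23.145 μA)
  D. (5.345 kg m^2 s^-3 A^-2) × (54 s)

In SI base units:
  A. V·s·A⁻¹ = J·C⁻¹·s·A⁻¹ = kg·m²·s⁻²·A⁻²
  B. [kg·m²·s⁻³·A⁻²] / [s⁻¹] = kg·m²·s⁻²·A⁻²
  C. [kg·m²·s⁻²·A⁻²] · [A] = kg·m²·s⁻²·A⁻¹
  D. [kg·m²·s⁻³·A⁻²] · [s] = kg·m²·s⁻²·A⁻²
All reduce to kg·m²·s⁻²·A⁻² except C., which is kg·m²·s⁻²·A⁻¹.

C.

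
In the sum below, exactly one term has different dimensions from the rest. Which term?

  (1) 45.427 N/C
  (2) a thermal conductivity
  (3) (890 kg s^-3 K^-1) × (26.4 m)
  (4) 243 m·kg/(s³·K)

Reduce each to base SI dimensions:
  (1) N·C⁻¹ = kg·m·s⁻²·(s·A)⁻¹ = kg·m·s⁻³·A⁻¹
  (2) [thermal conductivity] = kg·m·s⁻³·K⁻¹
  (3) [kg·s⁻³·K⁻¹] · [m] = kg·m·s⁻³·K⁻¹
  (4) kg·m·s⁻³·K⁻¹
All reduce to kg·m·s⁻³·K⁻¹ except (1), which is kg·m·s⁻³·A⁻¹.

(1)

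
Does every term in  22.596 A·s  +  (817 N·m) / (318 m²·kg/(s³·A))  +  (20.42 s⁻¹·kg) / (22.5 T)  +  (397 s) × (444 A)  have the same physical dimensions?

Reduce each to base SI dimensions:
  22.596 A·s:  A·s = s·A
  (817 N·m) / (318 m²·kg/(s³·A)):  [kg·m²·s⁻²] / [kg·m²·s⁻³·A⁻¹] = s·A
  (20.42 s⁻¹·kg) / (22.5 T):  [kg·s⁻¹] / [kg·s⁻²·A⁻¹] = s·A
  (397 s) × (444 A):  [s] · [A] = s·A
Every term reduces to s·A.

Yes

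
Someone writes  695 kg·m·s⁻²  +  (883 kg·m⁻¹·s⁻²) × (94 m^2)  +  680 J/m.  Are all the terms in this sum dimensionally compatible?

Yes

Expand each in SI base units:
  695 kg·m·s⁻²:  kg·m·s⁻²
  (883 kg·m⁻¹·s⁻²) × (94 m^2):  [kg·m⁻¹·s⁻²] · [m²] = kg·m·s⁻²
  680 J/m:  J·m⁻¹ = N·m·m⁻¹ = kg·m·s⁻²
Every term reduces to kg·m·s⁻².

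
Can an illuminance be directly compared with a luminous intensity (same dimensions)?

Work out the base dimensions of each:
  an illuminance:  [illuminance] = m⁻²·cd
  a luminous intensity:  [luminous intensity] = cd
m⁻²·cd ≠ cd, so they cannot be added.

No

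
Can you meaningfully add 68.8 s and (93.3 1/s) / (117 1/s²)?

Work out the base dimensions of each:
  68.8 s:  s
  (93.3 1/s) / (117 1/s²):  [s⁻¹] / [s⁻²] = s
Both are s, so they have the same dimensions and can be added.

Yes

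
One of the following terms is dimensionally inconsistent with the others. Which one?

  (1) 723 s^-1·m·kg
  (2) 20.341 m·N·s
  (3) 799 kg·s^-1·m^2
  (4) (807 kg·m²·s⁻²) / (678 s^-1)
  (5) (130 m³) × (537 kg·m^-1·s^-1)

(1)

Reduce each to base SI dimensions:
  (1) kg·m·s⁻¹
  (2) N·m·s = kg·m·s⁻²·m·s = kg·m²·s⁻¹
  (3) kg·m²·s⁻¹
  (4) [kg·m²·s⁻²] / [s⁻¹] = kg·m²·s⁻¹
  (5) [m³] · [kg·m⁻¹·s⁻¹] = kg·m²·s⁻¹
All reduce to kg·m²·s⁻¹ except (1), which is kg·m·s⁻¹.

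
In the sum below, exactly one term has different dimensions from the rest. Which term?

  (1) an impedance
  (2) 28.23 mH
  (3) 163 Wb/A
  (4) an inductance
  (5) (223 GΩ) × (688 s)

(1)

Expand each in SI base units:
  (1) [impedance] = kg·m²·s⁻³·A⁻²
  (2) H = V·s·A⁻¹ = kg·m²·s⁻²·A⁻²
  (3) Wb·A⁻¹ = V·s·A⁻¹ = kg·m²·s⁻²·A⁻²
  (4) [inductance] = kg·m²·s⁻²·A⁻²
  (5) [kg·m²·s⁻³·A⁻²] · [s] = kg·m²·s⁻²·A⁻²
All reduce to kg·m²·s⁻²·A⁻² except (1), which is kg·m²·s⁻³·A⁻².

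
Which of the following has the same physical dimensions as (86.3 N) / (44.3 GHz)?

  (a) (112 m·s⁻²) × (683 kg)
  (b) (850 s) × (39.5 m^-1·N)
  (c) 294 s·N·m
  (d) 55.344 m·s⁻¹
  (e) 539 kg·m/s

(e)

Reference: [kg·m·s⁻²] / [s⁻¹] = kg·m·s⁻¹.
Each option:
  (a) [m·s⁻²] · [kg] = kg·m·s⁻²
  (b) [s] · [kg·s⁻²] = kg·s⁻¹
  (c) N·m·s = kg·m·s⁻²·m·s = kg·m²·s⁻¹
  (d) m·s⁻¹
  (e) kg·m·s⁻¹  ← same
Only (e) matches kg·m·s⁻¹.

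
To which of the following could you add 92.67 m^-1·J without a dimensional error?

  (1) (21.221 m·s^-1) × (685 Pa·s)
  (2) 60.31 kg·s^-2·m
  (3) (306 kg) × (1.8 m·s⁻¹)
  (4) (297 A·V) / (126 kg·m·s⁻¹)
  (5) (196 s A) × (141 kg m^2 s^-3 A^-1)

(2)

Reference: J·m⁻¹ = N·m·m⁻¹ = kg·m·s⁻².
Each option:
  (1) [m·s⁻¹] · [kg·m⁻¹·s⁻¹] = kg·s⁻²
  (2) kg·m·s⁻²  ← same
  (3) [kg] · [m·s⁻¹] = kg·m·s⁻¹
  (4) [kg·m²·s⁻³] / [kg·m·s⁻¹] = m·s⁻²
  (5) [s·A] · [kg·m²·s⁻³·A⁻¹] = kg·m²·s⁻²
Only (2) matches kg·m·s⁻².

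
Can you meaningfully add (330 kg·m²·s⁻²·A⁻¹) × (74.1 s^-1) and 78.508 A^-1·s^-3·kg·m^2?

In SI base units:
  (330 kg·m²·s⁻²·A⁻¹) × (74.1 s^-1):  [kg·m²·s⁻²·A⁻¹] · [s⁻¹] = kg·m²·s⁻³·A⁻¹
  78.508 A^-1·s^-3·kg·m^2:  kg·m²·s⁻³·A⁻¹
Both are kg·m²·s⁻³·A⁻¹, so they have the same dimensions and can be added.

Yes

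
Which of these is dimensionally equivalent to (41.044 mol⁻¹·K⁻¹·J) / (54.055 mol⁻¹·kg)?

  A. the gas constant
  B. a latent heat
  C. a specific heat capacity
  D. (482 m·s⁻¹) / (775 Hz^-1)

C.

Reference: [kg·m²·s⁻²·K⁻¹·mol⁻¹] / [kg·mol⁻¹] = m²·s⁻²·K⁻¹.
Each option:
  A. [gas constant] = kg·m²·s⁻²·K⁻¹·mol⁻¹
  B. [latent heat] = m²·s⁻²
  C. [specific heat capacity] = m²·s⁻²·K⁻¹  ← same
  D. [m·s⁻¹] / [s] = m·s⁻²
Only C. matches m²·s⁻²·K⁻¹.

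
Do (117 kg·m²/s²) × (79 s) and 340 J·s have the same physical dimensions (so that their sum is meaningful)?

In SI base units:
  (117 kg·m²/s²) × (79 s):  [kg·m²·s⁻²] · [s] = kg·m²·s⁻¹
  340 J·s:  J·s = N·m·s = kg·m²·s⁻¹
Both are kg·m²·s⁻¹, so they have the same dimensions and can be added.

Yes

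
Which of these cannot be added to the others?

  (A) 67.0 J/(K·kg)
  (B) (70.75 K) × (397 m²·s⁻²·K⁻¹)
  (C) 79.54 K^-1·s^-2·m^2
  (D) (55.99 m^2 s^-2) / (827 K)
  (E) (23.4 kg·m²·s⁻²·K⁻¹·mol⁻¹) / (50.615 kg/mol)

In SI base units:
  (A) J·kg⁻¹·K⁻¹ = N·m·kg⁻¹·K⁻¹ = m²·s⁻²·K⁻¹
  (B) [K] · [m²·s⁻²·K⁻¹] = m²·s⁻²
  (C) m²·s⁻²·K⁻¹
  (D) [m²·s⁻²] / [K] = m²·s⁻²·K⁻¹
  (E) [kg·m²·s⁻²·K⁻¹·mol⁻¹] / [kg·mol⁻¹] = m²·s⁻²·K⁻¹
All reduce to m²·s⁻²·K⁻¹ except (B), which is m²·s⁻².

(B)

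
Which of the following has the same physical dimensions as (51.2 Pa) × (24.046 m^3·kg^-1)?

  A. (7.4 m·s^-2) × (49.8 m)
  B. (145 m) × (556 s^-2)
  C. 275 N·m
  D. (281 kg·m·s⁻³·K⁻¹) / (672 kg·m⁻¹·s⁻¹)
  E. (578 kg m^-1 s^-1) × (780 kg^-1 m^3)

Reference: [kg·m⁻¹·s⁻²] · [kg⁻¹·m³] = m²·s⁻².
Each option:
  A. [m·s⁻²] · [m] = m²·s⁻²  ← same
  B. [m] · [s⁻²] = m·s⁻²
  C. N·m = kg·m·s⁻²·m = kg·m²·s⁻²
  D. [kg·m·s⁻³·K⁻¹] / [kg·m⁻¹·s⁻¹] = m²·s⁻²·K⁻¹
  E. [kg·m⁻¹·s⁻¹] · [kg⁻¹·m³] = m²·s⁻¹
Only A. matches m²·s⁻².

A.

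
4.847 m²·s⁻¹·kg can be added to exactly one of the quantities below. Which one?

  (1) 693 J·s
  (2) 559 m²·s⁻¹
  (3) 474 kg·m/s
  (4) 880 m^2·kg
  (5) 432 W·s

(1)

Reference: kg·m²·s⁻¹.
Each option:
  (1) J·s = N·m·s = kg·m²·s⁻¹  ← same
  (2) m²·s⁻¹
  (3) kg·m·s⁻¹
  (4) kg·m²
  (5) W·s = J·s⁻¹·s = kg·m²·s⁻²
Only (1) matches kg·m²·s⁻¹.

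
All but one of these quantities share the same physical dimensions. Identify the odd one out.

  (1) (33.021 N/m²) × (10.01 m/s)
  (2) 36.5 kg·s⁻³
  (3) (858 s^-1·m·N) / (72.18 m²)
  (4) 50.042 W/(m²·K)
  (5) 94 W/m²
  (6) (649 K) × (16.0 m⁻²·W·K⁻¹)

Dimensions:
  (1) [kg·m⁻¹·s⁻²] · [m·s⁻¹] = kg·s⁻³
  (2) kg·s⁻³
  (3) [kg·m²·s⁻³] / [m²] = kg·s⁻³
  (4) W·m⁻²·K⁻¹ = J·s⁻¹·m⁻²·K⁻¹ = kg·s⁻³·K⁻¹
  (5) W·m⁻² = J·s⁻¹·m⁻² = kg·s⁻³
  (6) [K] · [kg·s⁻³·K⁻¹] = kg·s⁻³
All reduce to kg·s⁻³ except (4), which is kg·s⁻³·K⁻¹.

(4)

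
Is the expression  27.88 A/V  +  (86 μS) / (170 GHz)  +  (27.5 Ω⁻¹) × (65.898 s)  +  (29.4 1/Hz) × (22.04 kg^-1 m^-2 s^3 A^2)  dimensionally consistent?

No

Reduce each to base SI dimensions:
  27.88 A/V:  A·V⁻¹ = A·(J·C⁻¹)⁻¹ = kg⁻¹·m⁻²·s³·A²
  (86 μS) / (170 GHz):  [kg⁻¹·m⁻²·s³·A²] / [s⁻¹] = kg⁻¹·m⁻²·s⁴·A²
  (27.5 Ω⁻¹) × (65.898 s):  [kg⁻¹·m⁻²·s³·A²] · [s] = kg⁻¹·m⁻²·s⁴·A²
  (29.4 1/Hz) × (22.04 kg^-1 m^-2 s^3 A^2):  [s] · [kg⁻¹·m⁻²·s³·A²] = kg⁻¹·m⁻²·s⁴·A²
The terms do not share a single dimension (kg⁻¹·m⁻²·s³·A² vs kg⁻¹·m⁻²·s⁴·A²).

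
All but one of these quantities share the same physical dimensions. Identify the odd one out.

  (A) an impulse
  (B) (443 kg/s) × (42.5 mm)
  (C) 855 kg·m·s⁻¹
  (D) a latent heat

Expand each in SI base units:
  (A) [impulse] = kg·m·s⁻¹
  (B) [kg·s⁻¹] · [m] = kg·m·s⁻¹
  (C) kg·m·s⁻¹
  (D) [latent heat] = m²·s⁻²
All reduce to kg·m·s⁻¹ except (D), which is m²·s⁻².

(D)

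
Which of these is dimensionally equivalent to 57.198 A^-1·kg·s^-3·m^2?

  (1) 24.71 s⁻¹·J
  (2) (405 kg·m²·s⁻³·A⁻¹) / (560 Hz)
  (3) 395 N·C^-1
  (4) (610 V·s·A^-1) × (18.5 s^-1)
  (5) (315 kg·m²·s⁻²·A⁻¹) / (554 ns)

(5)

Reference: kg·m²·s⁻³·A⁻¹.
Each option:
  (1) J·s⁻¹ = N·m·s⁻¹ = kg·m²·s⁻³
  (2) [kg·m²·s⁻³·A⁻¹] / [s⁻¹] = kg·m²·s⁻²·A⁻¹
  (3) N·C⁻¹ = kg·m·s⁻²·(s·A)⁻¹ = kg·m·s⁻³·A⁻¹
  (4) [kg·m²·s⁻²·A⁻²] · [s⁻¹] = kg·m²·s⁻³·A⁻²
  (5) [kg·m²·s⁻²·A⁻¹] / [s] = kg·m²·s⁻³·A⁻¹  ← same
Only (5) matches kg·m²·s⁻³·A⁻¹.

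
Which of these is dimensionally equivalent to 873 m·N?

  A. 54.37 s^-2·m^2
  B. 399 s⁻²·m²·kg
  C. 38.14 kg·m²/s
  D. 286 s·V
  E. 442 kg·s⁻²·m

B.

Reference: N·m = kg·m·s⁻²·m = kg·m²·s⁻².
Each option:
  A. m²·s⁻²
  B. kg·m²·s⁻²  ← same
  C. kg·m²·s⁻¹
  D. V·s = J·C⁻¹·s = kg·m²·s⁻²·A⁻¹
  E. kg·m·s⁻²
Only B. matches kg·m²·s⁻².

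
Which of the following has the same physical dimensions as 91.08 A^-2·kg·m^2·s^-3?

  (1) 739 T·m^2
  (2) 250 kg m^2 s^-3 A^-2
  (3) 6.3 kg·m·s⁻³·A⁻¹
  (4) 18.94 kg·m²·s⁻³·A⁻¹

Reference: kg·m²·s⁻³·A⁻².
Each option:
  (1) T·m² = Wb·m⁻²·m² = kg·m²·s⁻²·A⁻¹
  (2) kg·m²·s⁻³·A⁻²  ← same
  (3) kg·m·s⁻³·A⁻¹
  (4) kg·m²·s⁻³·A⁻¹
Only (2) matches kg·m²·s⁻³·A⁻².

(2)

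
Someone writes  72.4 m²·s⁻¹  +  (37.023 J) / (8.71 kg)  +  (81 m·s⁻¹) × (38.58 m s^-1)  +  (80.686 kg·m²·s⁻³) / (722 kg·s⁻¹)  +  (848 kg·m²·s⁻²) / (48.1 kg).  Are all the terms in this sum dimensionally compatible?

Dimensions:
  72.4 m²·s⁻¹:  m²·s⁻¹
  (37.023 J) / (8.71 kg):  [kg·m²·s⁻²] / [kg] = m²·s⁻²
  (81 m·s⁻¹) × (38.58 m s^-1):  [m·s⁻¹] · [m·s⁻¹] = m²·s⁻²
  (80.686 kg·m²·s⁻³) / (722 kg·s⁻¹):  [kg·m²·s⁻³] / [kg·s⁻¹] = m²·s⁻²
  (848 kg·m²·s⁻²) / (48.1 kg):  [kg·m²·s⁻²] / [kg] = m²·s⁻²
The terms do not share a single dimension (m²·s⁻² vs m²·s⁻¹).

No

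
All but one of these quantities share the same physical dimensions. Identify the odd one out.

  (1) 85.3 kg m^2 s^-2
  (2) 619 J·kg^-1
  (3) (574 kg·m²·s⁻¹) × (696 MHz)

(2)

Work out the base dimensions of each:
  (1) kg·m²·s⁻²
  (2) J·kg⁻¹ = N·m·kg⁻¹ = m²·s⁻²
  (3) [kg·m²·s⁻¹] · [s⁻¹] = kg·m²·s⁻²
All reduce to kg·m²·s⁻² except (2), which is m²·s⁻².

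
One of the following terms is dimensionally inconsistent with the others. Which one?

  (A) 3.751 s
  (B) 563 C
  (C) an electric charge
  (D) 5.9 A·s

(A)

Expand each in SI base units:
  (A) s
  (B) C = s·A
  (C) [electric charge] = s·A
  (D) A·s = s·A
All reduce to s·A except (A), which is s.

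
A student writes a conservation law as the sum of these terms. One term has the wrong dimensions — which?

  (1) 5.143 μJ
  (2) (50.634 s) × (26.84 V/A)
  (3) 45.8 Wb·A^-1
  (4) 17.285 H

In SI base units:
  (1) J = N·m = kg·m²·s⁻²
  (2) [s] · [kg·m²·s⁻³·A⁻²] = kg·m²·s⁻²·A⁻²
  (3) Wb·A⁻¹ = V·s·A⁻¹ = kg·m²·s⁻²·A⁻²
  (4) H = V·s·A⁻¹ = kg·m²·s⁻²·A⁻²
All reduce to kg·m²·s⁻²·A⁻² except (1), which is kg·m²·s⁻².

(1)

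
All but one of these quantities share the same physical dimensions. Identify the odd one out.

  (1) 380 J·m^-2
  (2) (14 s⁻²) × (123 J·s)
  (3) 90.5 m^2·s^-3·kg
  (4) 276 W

(1)

Dimensions:
  (1) J·m⁻² = N·m·m⁻² = kg·s⁻²
  (2) [s⁻²] · [kg·m²·s⁻¹] = kg·m²·s⁻³
  (3) kg·m²·s⁻³
  (4) W = J·s⁻¹ = kg·m²·s⁻³
All reduce to kg·m²·s⁻³ except (1), which is kg·s⁻².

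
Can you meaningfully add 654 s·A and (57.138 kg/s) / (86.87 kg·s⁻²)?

No

Work out the base dimensions of each:
  654 s·A:  A·s = s·A
  (57.138 kg/s) / (86.87 kg·s⁻²):  [kg·s⁻¹] / [kg·s⁻²] = s
s·A ≠ s, so they cannot be added.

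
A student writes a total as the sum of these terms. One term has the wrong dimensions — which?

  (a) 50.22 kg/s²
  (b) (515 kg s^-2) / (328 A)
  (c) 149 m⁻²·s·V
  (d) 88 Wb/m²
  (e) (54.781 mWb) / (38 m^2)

(a)

Work out the base dimensions of each:
  (a) kg·s⁻²
  (b) [kg·s⁻²] / [A] = kg·s⁻²·A⁻¹
  (c) V·s·m⁻² = J·C⁻¹·s·m⁻² = kg·s⁻²·A⁻¹
  (d) Wb·m⁻² = V·s·m⁻² = kg·s⁻²·A⁻¹
  (e) [kg·m²·s⁻²·A⁻¹] / [m²] = kg·s⁻²·A⁻¹
All reduce to kg·s⁻²·A⁻¹ except (a), which is kg·s⁻².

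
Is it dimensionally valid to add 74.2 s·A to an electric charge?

Yes

In SI base units:
  74.2 s·A:  A·s = s·A
  an electric charge:  [electric charge] = s·A
Both are s·A, so they have the same dimensions and can be added.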